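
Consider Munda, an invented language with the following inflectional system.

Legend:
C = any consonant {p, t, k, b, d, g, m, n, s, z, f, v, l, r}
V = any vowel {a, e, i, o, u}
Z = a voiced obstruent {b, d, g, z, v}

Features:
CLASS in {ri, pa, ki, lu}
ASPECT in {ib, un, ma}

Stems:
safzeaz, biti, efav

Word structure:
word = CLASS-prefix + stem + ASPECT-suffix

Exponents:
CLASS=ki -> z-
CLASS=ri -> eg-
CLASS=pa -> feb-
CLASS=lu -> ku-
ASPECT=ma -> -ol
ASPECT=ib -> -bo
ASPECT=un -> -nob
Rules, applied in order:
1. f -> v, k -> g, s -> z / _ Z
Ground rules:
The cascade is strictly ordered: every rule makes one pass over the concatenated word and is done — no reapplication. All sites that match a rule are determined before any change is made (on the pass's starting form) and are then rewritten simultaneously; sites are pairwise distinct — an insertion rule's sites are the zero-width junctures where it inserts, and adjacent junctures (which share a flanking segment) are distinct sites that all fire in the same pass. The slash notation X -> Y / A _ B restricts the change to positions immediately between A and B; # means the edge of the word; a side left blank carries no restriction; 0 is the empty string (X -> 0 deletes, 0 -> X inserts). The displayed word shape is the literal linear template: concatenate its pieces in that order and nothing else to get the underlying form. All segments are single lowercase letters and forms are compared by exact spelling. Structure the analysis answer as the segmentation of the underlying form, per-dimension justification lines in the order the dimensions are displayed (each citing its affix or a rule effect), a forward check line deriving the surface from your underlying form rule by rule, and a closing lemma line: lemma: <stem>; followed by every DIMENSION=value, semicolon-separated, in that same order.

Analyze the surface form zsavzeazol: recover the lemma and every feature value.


underlying: z-safzeaz-ol
CLASS=ki - signalled by the affix z-
ASPECT=ma - signalled by the affix -ol
check: zsafzeazol -> zsavzeazol
lemma: safzeaz; CLASS=ki; ASPECT=ma


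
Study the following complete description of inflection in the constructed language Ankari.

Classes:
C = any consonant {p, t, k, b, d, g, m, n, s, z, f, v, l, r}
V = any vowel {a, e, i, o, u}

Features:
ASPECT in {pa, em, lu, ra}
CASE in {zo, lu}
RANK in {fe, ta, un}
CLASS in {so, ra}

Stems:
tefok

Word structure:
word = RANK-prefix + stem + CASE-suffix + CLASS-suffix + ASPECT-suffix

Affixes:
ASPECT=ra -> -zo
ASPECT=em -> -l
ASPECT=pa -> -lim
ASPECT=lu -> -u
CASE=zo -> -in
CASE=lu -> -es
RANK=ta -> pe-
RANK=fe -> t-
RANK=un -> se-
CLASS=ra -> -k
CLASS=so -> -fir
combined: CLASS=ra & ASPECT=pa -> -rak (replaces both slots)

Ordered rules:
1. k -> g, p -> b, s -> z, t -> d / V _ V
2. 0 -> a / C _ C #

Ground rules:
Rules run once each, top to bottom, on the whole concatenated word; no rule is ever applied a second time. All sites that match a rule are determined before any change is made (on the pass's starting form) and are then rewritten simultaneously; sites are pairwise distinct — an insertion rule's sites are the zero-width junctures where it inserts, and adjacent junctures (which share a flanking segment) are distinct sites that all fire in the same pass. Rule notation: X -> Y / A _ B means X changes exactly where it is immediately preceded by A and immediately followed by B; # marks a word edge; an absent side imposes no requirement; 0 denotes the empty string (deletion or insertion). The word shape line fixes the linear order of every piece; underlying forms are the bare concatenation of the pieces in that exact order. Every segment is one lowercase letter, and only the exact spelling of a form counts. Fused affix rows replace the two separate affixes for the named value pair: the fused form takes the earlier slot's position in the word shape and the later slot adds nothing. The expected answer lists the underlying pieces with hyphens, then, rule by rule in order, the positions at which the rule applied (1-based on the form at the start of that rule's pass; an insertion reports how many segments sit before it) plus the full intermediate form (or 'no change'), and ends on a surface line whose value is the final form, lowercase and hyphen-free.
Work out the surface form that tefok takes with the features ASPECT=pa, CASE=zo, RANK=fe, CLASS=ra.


underlying: t-tefok-in-rak
1. k -> g, p -> b, s -> z, t -> d / V _ V: fires at position(s) 6: ttefoginrak
2. 0 -> a / C _ C #: no change
surface: ttefoginrak


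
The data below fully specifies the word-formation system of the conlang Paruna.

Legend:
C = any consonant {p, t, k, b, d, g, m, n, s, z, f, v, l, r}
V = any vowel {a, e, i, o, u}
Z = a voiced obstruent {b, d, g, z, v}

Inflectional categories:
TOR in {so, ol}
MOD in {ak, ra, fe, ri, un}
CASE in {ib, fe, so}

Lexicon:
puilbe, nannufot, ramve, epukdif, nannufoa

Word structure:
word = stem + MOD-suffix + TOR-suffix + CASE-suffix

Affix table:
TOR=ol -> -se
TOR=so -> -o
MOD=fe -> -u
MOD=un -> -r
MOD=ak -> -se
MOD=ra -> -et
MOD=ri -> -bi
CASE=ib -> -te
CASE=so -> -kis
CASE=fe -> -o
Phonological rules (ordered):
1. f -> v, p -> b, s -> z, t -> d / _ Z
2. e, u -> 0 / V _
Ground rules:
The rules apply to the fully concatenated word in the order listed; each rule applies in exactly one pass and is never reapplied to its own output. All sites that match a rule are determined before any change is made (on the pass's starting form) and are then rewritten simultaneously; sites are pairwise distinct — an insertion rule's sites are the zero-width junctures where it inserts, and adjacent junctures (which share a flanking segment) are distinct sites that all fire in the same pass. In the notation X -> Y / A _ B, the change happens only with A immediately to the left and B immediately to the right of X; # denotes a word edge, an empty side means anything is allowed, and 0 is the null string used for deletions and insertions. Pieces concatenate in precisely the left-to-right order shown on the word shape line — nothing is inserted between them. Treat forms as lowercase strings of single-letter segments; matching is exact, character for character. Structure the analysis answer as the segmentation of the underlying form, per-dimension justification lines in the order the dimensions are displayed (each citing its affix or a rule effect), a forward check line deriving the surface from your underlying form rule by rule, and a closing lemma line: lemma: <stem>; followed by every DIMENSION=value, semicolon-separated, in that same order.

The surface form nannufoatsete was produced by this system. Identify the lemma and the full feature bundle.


underlying: nannufoa-et-se-te
TOR=ol - signalled by the affix -se
MOD=ra - signalled by the affix -et
CASE=ib - signalled by the affix -te
check: nannufoaetsete -> nannufoaetsete -> nannufoatsete
lemma: nannufoa; TOR=ol; MOD=ra; CASE=ib


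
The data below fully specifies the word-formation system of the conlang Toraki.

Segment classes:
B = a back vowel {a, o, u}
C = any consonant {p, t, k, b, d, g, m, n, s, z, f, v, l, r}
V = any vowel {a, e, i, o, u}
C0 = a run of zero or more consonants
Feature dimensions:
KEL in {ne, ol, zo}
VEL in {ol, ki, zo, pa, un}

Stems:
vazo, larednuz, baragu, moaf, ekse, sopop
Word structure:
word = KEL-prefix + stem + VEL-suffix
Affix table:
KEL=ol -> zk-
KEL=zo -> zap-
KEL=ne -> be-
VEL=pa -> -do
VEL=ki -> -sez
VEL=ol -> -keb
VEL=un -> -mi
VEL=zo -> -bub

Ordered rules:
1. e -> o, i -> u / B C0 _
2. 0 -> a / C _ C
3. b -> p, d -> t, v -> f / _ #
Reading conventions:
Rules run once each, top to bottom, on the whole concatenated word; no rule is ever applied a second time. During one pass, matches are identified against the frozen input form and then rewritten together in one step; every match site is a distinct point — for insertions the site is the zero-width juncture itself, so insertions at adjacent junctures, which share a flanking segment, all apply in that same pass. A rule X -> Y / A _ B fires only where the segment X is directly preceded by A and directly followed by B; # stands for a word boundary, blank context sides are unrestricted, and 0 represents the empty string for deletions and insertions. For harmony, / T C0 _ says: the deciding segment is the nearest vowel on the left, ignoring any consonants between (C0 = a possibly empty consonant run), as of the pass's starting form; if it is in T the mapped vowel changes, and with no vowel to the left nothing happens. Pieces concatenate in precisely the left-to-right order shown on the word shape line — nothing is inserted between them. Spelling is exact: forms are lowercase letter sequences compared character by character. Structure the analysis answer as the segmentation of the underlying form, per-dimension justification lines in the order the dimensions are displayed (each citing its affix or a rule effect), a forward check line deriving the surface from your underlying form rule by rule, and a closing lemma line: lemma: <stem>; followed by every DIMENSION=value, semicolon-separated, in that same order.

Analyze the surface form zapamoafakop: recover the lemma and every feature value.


underlying: zap-moaf-keb
KEL=zo - signalled by the affix zap-
VEL=ol - signalled by the affix -keb
check: zapmoafkeb -> zapmoafkob -> zapamoafakob -> zapamoafakop
lemma: moaf; KEL=zo; VEL=ol


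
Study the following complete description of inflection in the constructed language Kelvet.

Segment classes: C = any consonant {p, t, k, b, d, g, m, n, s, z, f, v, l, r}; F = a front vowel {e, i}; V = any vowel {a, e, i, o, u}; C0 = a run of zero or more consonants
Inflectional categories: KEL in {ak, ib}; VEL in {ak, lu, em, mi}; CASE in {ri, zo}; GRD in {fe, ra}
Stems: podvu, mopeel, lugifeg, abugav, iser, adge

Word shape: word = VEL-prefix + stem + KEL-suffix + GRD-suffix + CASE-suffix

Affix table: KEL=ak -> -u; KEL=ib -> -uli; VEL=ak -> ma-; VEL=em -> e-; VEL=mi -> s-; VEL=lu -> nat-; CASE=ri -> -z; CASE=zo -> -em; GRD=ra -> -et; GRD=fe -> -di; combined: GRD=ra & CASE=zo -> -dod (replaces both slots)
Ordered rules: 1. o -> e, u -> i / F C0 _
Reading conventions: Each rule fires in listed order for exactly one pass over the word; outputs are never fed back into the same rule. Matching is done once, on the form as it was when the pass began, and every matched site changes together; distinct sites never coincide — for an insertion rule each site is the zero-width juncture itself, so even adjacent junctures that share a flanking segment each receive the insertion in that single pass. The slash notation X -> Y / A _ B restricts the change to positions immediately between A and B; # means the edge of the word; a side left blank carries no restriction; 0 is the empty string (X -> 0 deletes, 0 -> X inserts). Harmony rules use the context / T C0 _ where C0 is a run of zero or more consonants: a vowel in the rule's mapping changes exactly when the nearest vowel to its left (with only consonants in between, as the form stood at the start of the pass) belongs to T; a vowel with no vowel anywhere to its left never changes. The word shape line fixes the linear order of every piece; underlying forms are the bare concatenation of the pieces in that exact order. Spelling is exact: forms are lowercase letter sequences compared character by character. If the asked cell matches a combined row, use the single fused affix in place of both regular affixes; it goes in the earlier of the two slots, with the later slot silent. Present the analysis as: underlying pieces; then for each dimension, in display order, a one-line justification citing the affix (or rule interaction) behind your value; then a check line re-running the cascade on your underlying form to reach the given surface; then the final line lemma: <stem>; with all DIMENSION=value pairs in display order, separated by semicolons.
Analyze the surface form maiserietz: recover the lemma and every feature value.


underlying: ma-iser-u-et-z
KEL=ak - signalled by the affix -u
VEL=ak - signalled by the affix ma-
CASE=ri - signalled by the affix -z
GRD=ra - signalled by the affix -et
check: maiseruetz -> maiserietz
lemma: iser; KEL=ak; VEL=ak; CASE=ri; GRD=ra


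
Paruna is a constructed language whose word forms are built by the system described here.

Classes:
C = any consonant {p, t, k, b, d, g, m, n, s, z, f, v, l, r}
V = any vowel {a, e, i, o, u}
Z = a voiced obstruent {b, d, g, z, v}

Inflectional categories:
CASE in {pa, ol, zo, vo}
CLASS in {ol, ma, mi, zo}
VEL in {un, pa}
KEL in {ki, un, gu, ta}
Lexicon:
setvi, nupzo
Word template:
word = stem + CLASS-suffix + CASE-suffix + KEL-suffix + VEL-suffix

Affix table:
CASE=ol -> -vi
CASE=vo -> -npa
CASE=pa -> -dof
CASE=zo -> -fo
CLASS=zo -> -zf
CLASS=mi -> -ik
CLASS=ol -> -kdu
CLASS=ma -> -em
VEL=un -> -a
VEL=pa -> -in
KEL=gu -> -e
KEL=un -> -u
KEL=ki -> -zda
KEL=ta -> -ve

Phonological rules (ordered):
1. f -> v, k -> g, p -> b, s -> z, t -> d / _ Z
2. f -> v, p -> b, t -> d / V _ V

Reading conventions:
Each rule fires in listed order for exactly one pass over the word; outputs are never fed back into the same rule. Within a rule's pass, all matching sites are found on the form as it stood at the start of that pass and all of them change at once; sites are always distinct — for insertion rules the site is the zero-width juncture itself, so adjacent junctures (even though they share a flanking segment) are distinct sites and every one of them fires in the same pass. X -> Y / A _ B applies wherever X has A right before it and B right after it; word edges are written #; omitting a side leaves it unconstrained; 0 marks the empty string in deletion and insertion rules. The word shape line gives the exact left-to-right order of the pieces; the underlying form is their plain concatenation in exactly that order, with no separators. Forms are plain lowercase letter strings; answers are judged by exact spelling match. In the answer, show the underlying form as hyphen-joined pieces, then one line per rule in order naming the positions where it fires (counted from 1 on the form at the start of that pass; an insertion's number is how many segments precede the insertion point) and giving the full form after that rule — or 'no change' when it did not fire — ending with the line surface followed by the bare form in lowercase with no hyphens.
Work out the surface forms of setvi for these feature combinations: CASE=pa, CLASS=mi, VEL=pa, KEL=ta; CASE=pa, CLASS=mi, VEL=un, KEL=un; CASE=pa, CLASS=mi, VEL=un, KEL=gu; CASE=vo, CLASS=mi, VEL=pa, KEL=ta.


cell CASE=pa, CLASS=mi, VEL=pa, KEL=ta:
underlying: setvi-ik-dof-ve-in
1. f -> v, k -> g, p -> b, s -> z, t -> d / _ Z: fires at position(s) 3, 7, 10: sedviigdovvein
2. f -> v, p -> b, t -> d / V _ V: no change
surface: sedviigdovvein

cell CASE=pa, CLASS=mi, VEL=un, KEL=un:
underlying: setvi-ik-dof-u-a
1. f -> v, k -> g, p -> b, s -> z, t -> d / _ Z: fires at position(s) 3, 7: sedviigdofua
2. f -> v, p -> b, t -> d / V _ V: fires at position(s) 10: sedviigdovua
surface: sedviigdovua

cell CASE=pa, CLASS=mi, VEL=un, KEL=gu:
underlying: setvi-ik-dof-e-a
1. f -> v, k -> g, p -> b, s -> z, t -> d / _ Z: fires at position(s) 3, 7: sedviigdofea
2. f -> v, p -> b, t -> d / V _ V: fires at position(s) 10: sedviigdovea
surface: sedviigdovea

cell CASE=vo, CLASS=mi, VEL=pa, KEL=ta:
underlying: setvi-ik-npa-ve-in
1. f -> v, k -> g, p -> b, s -> z, t -> d / _ Z: fires at position(s) 3: sedviiknpavein
2. f -> v, p -> b, t -> d / V _ V: no change
surface: sedviiknpavein


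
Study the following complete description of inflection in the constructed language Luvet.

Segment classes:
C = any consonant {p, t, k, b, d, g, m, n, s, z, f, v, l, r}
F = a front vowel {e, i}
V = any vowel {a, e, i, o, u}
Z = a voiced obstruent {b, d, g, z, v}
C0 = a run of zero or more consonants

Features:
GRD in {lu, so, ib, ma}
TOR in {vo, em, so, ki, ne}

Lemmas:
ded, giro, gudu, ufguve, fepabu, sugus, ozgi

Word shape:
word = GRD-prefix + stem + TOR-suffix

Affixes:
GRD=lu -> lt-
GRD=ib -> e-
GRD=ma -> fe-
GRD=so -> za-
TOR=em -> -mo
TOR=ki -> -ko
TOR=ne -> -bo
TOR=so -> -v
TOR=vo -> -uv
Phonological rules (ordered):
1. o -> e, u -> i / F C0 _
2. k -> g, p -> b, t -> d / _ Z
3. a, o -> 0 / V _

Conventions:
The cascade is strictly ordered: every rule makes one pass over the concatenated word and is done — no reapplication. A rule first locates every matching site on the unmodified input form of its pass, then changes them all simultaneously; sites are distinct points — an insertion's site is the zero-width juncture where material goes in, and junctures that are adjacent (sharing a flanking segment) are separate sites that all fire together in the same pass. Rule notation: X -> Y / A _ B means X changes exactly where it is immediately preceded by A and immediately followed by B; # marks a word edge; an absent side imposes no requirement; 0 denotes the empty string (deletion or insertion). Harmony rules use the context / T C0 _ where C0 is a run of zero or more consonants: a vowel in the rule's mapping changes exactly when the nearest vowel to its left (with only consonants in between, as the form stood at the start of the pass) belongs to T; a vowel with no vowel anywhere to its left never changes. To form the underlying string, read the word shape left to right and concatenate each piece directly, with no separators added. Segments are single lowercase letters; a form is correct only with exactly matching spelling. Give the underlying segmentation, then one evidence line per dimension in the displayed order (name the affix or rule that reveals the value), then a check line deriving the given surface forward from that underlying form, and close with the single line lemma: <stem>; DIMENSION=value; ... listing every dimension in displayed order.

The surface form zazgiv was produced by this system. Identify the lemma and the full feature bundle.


underlying: za-ozgi-v
GRD=so - signalled by the affix za-
TOR=so - signalled by the affix -v
check: zaozgiv -> zaozgiv -> zaozgiv -> zazgiv
lemma: ozgi; GRD=so; TOR=so


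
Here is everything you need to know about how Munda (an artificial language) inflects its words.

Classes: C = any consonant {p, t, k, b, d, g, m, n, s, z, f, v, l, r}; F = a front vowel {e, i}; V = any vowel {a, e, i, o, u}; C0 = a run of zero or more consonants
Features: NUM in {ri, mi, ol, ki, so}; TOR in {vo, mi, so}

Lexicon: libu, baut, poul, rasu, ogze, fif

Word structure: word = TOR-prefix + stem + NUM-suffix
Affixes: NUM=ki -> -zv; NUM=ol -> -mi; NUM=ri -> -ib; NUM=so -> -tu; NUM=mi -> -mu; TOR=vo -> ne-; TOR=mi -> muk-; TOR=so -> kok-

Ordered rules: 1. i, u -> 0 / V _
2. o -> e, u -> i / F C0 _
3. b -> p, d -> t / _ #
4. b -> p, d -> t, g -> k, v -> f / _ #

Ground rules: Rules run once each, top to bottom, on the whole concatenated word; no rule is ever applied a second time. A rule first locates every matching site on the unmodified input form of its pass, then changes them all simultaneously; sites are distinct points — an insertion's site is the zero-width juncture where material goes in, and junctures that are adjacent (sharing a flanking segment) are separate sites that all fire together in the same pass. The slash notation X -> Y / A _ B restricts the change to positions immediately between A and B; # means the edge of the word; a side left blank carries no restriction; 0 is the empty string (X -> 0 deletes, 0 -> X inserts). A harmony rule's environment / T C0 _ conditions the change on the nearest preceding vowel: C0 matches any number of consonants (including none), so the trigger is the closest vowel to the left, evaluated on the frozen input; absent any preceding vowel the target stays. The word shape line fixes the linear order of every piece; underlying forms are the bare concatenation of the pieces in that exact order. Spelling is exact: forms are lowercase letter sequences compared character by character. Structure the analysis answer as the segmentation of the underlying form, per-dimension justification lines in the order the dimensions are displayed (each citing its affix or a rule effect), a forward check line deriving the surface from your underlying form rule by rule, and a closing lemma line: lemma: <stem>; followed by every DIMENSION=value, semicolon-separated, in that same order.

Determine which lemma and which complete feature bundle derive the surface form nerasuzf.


underlying: ne-rasu-zv
NUM=ki - signalled by the affix -zv
TOR=vo - signalled by the affix ne-
check: nerasuzv -> nerasuzv -> nerasuzv -> nerasuzv -> nerasuzf
lemma: rasu; NUM=ki; TOR=vo


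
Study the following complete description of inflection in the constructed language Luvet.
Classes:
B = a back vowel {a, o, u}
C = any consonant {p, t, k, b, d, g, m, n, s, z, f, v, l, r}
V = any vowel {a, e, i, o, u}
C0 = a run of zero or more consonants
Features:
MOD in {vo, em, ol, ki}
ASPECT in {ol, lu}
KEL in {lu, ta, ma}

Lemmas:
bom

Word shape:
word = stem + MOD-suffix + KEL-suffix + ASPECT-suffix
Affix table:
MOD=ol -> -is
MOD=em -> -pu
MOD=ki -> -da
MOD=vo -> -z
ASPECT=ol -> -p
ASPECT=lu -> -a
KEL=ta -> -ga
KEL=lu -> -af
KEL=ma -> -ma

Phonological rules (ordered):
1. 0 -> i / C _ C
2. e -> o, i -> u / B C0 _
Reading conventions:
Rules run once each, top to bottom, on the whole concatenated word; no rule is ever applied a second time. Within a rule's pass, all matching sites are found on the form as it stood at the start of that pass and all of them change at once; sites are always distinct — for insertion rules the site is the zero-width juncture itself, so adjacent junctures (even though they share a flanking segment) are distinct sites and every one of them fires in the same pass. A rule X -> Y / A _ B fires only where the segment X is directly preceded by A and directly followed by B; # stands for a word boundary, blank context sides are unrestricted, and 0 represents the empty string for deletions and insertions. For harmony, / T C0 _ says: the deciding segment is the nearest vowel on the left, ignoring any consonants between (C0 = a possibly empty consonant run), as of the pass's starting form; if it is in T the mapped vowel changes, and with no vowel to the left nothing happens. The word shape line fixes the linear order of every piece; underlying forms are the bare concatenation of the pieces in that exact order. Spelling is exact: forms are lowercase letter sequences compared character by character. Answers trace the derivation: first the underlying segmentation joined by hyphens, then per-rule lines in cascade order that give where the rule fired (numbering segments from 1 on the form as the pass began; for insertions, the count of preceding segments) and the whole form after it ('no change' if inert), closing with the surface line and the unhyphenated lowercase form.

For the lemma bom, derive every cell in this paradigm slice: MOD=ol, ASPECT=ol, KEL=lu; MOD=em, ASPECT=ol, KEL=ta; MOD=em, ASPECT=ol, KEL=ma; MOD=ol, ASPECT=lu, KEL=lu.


cell MOD=ol, ASPECT=ol, KEL=lu:
underlying: bom-is-af-p
1. 0 -> i / C _ C: inserts after position(s) 7: bomisafip
2. e -> o, i -> u / B C0 _: fires at position(s) 4, 8: bomusafup
surface: bomusafup

cell MOD=em, ASPECT=ol, KEL=ta:
underlying: bom-pu-ga-p
1. 0 -> i / C _ C: inserts after position(s) 3: bomipugap
2. e -> o, i -> u / B C0 _: fires at position(s) 4: bomupugap
surface: bomupugap

cell MOD=em, ASPECT=ol, KEL=ma:
underlying: bom-pu-ma-p
1. 0 -> i / C _ C: inserts after position(s) 3: bomipumap
2. e -> o, i -> u / B C0 _: fires at position(s) 4: bomupumap
surface: bomupumap

cell MOD=ol, ASPECT=lu, KEL=lu:
underlying: bom-is-af-a
1. 0 -> i / C _ C: no change
2. e -> o, i -> u / B C0 _: fires at position(s) 4: bomusafa
surface: bomusafa


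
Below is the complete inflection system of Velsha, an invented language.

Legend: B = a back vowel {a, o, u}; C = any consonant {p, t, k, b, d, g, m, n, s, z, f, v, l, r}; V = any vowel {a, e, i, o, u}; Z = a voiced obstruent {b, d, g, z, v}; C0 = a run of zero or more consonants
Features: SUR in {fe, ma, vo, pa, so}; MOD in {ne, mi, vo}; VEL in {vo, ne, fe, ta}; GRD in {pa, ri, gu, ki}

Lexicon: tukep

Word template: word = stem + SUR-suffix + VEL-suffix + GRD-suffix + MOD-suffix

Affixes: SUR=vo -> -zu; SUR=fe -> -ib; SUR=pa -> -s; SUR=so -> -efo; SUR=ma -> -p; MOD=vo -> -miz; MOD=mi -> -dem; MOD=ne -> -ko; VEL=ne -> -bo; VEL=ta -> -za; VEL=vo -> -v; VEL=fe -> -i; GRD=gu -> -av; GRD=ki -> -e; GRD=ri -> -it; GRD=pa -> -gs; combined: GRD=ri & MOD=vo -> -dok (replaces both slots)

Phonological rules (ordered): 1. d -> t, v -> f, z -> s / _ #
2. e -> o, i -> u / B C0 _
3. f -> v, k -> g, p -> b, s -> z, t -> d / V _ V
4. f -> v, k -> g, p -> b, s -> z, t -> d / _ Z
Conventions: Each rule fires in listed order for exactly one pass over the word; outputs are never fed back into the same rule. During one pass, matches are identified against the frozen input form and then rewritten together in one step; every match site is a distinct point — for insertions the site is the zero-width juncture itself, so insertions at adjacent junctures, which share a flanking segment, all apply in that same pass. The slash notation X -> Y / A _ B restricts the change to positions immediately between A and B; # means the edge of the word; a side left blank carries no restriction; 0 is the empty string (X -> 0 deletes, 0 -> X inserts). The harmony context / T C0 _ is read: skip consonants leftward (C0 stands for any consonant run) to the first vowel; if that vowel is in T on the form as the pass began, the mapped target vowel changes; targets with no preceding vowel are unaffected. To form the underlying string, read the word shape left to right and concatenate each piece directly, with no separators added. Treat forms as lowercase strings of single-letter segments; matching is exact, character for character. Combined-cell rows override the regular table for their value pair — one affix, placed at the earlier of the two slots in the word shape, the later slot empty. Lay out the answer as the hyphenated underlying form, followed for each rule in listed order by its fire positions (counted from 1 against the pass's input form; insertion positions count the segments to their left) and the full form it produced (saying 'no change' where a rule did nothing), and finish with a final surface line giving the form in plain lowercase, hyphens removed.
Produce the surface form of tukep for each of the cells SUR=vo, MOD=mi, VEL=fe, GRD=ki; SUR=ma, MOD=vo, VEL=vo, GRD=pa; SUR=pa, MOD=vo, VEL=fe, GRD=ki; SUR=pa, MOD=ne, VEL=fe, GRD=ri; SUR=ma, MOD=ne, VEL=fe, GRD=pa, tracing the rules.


cell SUR=vo, MOD=mi, VEL=fe, GRD=ki:
underlying: tukep-zu-i-e-dem
1. d -> t, v -> f, z -> s / _ #: no change
2. e -> o, i -> u / B C0 _: fires at position(s) 4, 8: tukopzuuedem
3. f -> v, k -> g, p -> b, s -> z, t -> d / V _ V: fires at position(s) 3: tugopzuuedem
4. f -> v, k -> g, p -> b, s -> z, t -> d / _ Z: fires at position(s) 5: tugobzuuedem
surface: tugobzuuedem

cell SUR=ma, MOD=vo, VEL=vo, GRD=pa:
underlying: tukep-p-v-gs-miz
1. d -> t, v -> f, z -> s / _ #: fires at position(s) 12: tukeppvgsmis
2. e -> o, i -> u / B C0 _: fires at position(s) 4: tukoppvgsmis
3. f -> v, k -> g, p -> b, s -> z, t -> d / V _ V: fires at position(s) 3: tugoppvgsmis
4. f -> v, k -> g, p -> b, s -> z, t -> d / _ Z: fires at position(s) 6: tugopbvgsmis
surface: tugopbvgsmis

cell SUR=pa, MOD=vo, VEL=fe, GRD=ki:
underlying: tukep-s-i-e-miz
1. d -> t, v -> f, z -> s / _ #: fires at position(s) 11: tukepsiemis
2. e -> o, i -> u / B C0 _: fires at position(s) 4: tukopsiemis
3. f -> v, k -> g, p -> b, s -> z, t -> d / V _ V: fires at position(s) 3: tugopsiemis
4. f -> v, k -> g, p -> b, s -> z, t -> d / _ Z: no change
surface: tugopsiemis

cell SUR=pa, MOD=ne, VEL=fe, GRD=ri:
underlying: tukep-s-i-it-ko
1. d -> t, v -> f, z -> s / _ #: no change
2. e -> o, i -> u / B C0 _: fires at position(s) 4: tukopsiitko
3. f -> v, k -> g, p -> b, s -> z, t -> d / V _ V: fires at position(s) 3: tugopsiitko
4. f -> v, k -> g, p -> b, s -> z, t -> d / _ Z: no change
surface: tugopsiitko

cell SUR=ma, MOD=ne, VEL=fe, GRD=pa:
underlying: tukep-p-i-gs-ko
1. d -> t, v -> f, z -> s / _ #: no change
2. e -> o, i -> u / B C0 _: fires at position(s) 4: tukoppigsko
3. f -> v, k -> g, p -> b, s -> z, t -> d / V _ V: fires at position(s) 3: tugoppigsko
4. f -> v, k -> g, p -> b, s -> z, t -> d / _ Z: no change
surface: tugoppigsko


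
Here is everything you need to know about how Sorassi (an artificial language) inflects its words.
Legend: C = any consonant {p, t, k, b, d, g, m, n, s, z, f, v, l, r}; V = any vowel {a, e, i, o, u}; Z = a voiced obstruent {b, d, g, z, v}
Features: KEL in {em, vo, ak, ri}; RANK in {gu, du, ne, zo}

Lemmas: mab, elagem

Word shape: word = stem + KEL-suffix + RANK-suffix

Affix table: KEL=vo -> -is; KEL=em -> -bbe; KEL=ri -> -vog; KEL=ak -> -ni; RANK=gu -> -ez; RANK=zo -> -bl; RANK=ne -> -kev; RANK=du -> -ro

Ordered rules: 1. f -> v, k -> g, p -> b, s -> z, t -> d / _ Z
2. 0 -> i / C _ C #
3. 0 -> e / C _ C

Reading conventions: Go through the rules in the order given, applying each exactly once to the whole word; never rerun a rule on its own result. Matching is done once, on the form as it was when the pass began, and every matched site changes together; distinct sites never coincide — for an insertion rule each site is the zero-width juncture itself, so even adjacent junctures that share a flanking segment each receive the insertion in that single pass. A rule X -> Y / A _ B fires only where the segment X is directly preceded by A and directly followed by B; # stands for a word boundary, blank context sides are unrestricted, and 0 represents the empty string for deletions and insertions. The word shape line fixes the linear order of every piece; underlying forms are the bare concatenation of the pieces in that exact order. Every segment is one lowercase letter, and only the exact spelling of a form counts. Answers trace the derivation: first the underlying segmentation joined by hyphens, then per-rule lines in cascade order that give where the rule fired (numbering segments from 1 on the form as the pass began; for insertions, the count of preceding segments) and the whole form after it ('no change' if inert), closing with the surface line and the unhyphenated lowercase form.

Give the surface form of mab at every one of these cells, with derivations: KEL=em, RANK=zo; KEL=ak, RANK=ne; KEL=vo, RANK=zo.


cell KEL=em, RANK=zo:
underlying: mab-bbe-bl
1. f -> v, k -> g, p -> b, s -> z, t -> d / _ Z: no change
2. 0 -> i / C _ C #: inserts after position(s) 7: mabbbebil
3. 0 -> e / C _ C: inserts after position(s) 3, 4: mabebebebil
surface: mabebebebil

cell KEL=ak, RANK=ne:
underlying: mab-ni-kev
1. f -> v, k -> g, p -> b, s -> z, t -> d / _ Z: no change
2. 0 -> i / C _ C #: no change
3. 0 -> e / C _ C: inserts after position(s) 3: mabenikev
surface: mabenikev

cell KEL=vo, RANK=zo:
underlying: mab-is-bl
1. f -> v, k -> g, p -> b, s -> z, t -> d / _ Z: fires at position(s) 5: mabizbl
2. 0 -> i / C _ C #: inserts after position(s) 6: mabizbil
3. 0 -> e / C _ C: inserts after position(s) 5: mabizebil
surface: mabizebil


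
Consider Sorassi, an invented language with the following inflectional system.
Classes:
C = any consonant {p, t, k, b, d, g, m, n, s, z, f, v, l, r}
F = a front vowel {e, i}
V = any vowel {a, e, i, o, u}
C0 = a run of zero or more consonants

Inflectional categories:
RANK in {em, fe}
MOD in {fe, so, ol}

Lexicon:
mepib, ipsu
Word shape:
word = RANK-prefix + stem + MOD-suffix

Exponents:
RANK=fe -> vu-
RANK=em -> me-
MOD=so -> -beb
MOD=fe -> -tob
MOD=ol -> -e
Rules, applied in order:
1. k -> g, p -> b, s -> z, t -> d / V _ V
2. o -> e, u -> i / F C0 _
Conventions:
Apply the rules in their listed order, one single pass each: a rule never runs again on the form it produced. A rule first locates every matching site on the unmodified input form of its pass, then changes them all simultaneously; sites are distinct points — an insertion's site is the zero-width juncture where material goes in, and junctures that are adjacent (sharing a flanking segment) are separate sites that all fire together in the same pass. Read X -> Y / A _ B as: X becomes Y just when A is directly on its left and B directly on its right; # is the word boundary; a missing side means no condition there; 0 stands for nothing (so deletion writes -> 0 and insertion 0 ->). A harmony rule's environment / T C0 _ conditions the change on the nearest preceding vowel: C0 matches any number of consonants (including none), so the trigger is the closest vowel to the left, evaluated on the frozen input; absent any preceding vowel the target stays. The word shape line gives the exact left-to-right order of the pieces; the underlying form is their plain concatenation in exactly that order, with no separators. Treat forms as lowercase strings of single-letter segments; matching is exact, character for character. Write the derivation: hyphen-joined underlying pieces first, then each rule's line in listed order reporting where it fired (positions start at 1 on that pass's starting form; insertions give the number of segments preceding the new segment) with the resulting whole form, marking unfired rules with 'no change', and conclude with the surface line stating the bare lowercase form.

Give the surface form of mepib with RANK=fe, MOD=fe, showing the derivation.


underlying: vu-mepib-tob
1. k -> g, p -> b, s -> z, t -> d / V _ V: fires at position(s) 5: vumebibtob
2. o -> e, u -> i / F C0 _: fires at position(s) 9: vumebibteb
surface: vumebibteb


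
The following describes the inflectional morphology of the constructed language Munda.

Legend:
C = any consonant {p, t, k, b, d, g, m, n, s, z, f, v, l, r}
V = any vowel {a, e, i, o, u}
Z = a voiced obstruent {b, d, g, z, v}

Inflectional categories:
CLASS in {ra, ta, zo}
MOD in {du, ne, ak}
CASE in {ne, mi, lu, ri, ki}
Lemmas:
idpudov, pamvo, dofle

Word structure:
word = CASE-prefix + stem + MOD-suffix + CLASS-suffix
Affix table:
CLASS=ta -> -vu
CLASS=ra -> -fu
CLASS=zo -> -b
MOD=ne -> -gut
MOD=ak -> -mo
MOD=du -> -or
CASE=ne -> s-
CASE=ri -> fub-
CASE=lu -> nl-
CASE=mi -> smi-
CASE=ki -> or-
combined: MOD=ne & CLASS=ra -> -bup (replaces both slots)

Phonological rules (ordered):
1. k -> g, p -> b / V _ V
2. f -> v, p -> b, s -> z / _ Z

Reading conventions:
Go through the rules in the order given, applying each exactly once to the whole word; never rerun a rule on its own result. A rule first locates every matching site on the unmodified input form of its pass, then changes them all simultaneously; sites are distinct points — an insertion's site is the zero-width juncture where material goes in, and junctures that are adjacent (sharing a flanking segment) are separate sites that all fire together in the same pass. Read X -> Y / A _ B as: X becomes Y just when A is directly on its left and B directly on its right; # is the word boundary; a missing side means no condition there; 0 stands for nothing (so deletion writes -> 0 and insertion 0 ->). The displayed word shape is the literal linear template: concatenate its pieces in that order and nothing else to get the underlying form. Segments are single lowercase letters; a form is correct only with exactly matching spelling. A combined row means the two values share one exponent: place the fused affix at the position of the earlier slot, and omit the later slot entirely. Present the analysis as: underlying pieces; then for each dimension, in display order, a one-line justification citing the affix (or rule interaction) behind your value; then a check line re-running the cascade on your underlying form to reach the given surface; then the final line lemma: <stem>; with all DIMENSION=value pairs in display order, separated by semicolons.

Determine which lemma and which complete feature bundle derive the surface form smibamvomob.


underlying: smi-pamvo-mo-b
CLASS=zo - signalled by the affix -b
MOD=ak - signalled by the affix -mo
CASE=mi - signalled by the affix smi-
check: smipamvomob -> smibamvomob -> smibamvomob
lemma: pamvo; CLASS=zo; MOD=ak; CASE=mi


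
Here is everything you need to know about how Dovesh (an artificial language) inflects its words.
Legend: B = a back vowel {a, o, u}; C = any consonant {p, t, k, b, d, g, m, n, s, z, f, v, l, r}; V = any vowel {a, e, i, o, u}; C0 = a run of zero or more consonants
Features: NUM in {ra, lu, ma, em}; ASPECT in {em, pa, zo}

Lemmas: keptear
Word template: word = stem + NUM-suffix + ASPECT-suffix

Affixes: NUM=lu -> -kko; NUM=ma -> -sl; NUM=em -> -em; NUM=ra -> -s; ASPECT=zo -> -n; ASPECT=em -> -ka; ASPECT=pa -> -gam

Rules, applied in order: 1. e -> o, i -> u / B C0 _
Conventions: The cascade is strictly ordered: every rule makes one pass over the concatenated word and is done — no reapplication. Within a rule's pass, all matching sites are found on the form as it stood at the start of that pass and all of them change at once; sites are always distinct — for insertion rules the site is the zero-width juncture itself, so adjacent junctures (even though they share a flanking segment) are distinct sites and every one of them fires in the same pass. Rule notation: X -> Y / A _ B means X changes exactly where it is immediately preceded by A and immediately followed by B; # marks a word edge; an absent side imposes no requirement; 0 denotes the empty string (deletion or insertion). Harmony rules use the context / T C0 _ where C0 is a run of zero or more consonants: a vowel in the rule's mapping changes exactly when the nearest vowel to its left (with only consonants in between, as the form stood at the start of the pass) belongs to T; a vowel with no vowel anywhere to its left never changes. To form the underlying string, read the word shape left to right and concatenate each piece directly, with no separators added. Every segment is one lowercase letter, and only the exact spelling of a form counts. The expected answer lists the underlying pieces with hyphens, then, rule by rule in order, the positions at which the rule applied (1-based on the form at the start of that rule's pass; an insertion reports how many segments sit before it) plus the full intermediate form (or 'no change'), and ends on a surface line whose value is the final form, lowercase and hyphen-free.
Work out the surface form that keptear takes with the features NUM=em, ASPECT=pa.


underlying: keptear-em-gam
1. e -> o, i -> u / B C0 _: fires at position(s) 8: keptearomgam
surface: keptearomgam


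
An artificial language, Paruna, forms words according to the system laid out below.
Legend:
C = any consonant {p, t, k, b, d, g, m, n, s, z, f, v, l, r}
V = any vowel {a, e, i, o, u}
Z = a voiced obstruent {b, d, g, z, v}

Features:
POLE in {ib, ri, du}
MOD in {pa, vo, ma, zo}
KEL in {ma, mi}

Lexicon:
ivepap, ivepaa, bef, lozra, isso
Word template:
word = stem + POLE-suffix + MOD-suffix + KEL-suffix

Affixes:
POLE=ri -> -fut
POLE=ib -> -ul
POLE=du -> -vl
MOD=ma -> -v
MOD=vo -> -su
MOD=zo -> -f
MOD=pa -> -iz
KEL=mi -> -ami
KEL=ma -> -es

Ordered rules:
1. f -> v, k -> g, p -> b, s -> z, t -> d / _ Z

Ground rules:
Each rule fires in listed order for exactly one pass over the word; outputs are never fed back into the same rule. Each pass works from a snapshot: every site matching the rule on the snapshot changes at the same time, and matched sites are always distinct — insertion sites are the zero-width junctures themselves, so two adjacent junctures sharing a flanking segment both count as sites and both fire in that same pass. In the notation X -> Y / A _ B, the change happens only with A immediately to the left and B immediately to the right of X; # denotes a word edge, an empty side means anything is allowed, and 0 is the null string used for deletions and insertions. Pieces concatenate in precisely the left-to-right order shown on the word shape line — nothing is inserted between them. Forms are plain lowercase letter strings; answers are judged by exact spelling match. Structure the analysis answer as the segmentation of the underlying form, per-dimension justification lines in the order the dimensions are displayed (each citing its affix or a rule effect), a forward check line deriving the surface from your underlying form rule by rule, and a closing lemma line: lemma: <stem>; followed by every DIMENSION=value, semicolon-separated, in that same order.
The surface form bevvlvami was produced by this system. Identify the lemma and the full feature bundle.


underlying: bef-vl-v-ami
POLE=du - signalled by the affix -vl
MOD=ma - signalled by the affix -v
KEL=mi - signalled by the affix -ami
check: befvlvami -> bevvlvami
lemma: bef; POLE=du; MOD=ma; KEL=mi
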